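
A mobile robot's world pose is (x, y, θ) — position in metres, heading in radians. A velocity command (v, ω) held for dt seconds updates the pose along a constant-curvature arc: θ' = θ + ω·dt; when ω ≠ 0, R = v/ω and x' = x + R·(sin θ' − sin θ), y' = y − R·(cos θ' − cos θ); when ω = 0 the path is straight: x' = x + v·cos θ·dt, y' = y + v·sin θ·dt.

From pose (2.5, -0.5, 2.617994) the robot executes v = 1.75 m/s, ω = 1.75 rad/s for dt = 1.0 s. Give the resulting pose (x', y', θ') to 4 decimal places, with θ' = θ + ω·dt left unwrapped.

(1.0587, -1.0284, 4.3680)

θ' = 2.6180 + 1.75·1.0 = 4.3680
R = v/ω = 1.75/1.75 = 1.0000
x' = 2.5 + 1.0000·(sin 4.3680 − sin 2.6180) = 1.0587
y' = -0.5 − 1.0000·(cos 4.3680 − cos 2.6180) = -1.0284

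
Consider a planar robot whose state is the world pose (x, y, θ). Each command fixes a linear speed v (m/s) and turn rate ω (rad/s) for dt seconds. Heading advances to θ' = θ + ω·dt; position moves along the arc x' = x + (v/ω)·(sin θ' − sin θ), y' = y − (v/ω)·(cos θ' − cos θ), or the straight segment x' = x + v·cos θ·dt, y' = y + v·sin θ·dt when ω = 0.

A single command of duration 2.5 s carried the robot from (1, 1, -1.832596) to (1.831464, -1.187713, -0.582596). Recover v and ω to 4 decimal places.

Δθ = -0.582596 − -1.832596 = 1.250000
ω = Δθ/dt = 1.250000/2.5 = 0.5000
R = −Δy/(cos θ' − cos θ) = 2.0000
v = R·ω = 2.0000·0.5000 = 1.0000

v = 1.0000, ω = 0.5000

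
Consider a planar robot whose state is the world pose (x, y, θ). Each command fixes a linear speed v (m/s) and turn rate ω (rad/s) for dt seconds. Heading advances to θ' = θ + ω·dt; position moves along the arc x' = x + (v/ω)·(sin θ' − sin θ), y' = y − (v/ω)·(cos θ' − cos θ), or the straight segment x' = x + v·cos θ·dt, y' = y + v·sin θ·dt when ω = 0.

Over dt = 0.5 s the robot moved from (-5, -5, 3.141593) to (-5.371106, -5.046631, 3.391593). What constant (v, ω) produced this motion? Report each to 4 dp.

v = 0.7500, ω = 0.5000

Δθ = 3.391593 − 3.141593 = 0.250000
ω = Δθ/dt = 0.250000/0.5 = 0.5000
R = Δx/(sin θ' − sin θ) = 1.5000
v = R·ω = 1.5000·0.5000 = 0.7500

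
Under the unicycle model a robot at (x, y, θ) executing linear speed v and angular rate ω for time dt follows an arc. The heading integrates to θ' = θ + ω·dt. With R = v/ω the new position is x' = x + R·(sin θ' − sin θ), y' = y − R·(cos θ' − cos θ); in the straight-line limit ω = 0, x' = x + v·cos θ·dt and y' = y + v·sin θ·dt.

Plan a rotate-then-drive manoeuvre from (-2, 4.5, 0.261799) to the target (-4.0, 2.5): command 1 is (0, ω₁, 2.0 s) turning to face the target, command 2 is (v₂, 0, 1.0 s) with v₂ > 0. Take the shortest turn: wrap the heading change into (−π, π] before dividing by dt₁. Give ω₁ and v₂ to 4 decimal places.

ω₁ = -1.3090, v₂ = 2.8284

heading to target = atan2(2.5−4.5, -4−-2) = -2.3562
Δθ = wrap(-2.3562 − 0.2618) = -2.6180; ω₁ = Δθ/dt₁ = -1.3090
distance = √((-4−-2)² + (2.5−4.5)²) = 2.8284; v₂ = distance/dt₂ = 2.8284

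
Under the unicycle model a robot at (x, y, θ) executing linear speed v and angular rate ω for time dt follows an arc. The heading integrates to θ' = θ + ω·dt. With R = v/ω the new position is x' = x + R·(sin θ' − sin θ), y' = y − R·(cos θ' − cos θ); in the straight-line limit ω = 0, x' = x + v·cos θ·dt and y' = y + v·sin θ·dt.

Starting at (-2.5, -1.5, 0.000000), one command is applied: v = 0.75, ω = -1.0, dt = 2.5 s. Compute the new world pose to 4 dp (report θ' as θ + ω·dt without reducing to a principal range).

θ' = 0.0000 + -1.0·2.5 = -2.5000
R = v/ω = 0.75/-1.0 = -0.7500
x' = -2.5 + -0.7500·(sin -2.5000 − sin 0.0000) = -2.0511
y' = -1.5 − -0.7500·(cos -2.5000 − cos 0.0000) = -2.8509

(-2.0511, -2.8509, -2.5000)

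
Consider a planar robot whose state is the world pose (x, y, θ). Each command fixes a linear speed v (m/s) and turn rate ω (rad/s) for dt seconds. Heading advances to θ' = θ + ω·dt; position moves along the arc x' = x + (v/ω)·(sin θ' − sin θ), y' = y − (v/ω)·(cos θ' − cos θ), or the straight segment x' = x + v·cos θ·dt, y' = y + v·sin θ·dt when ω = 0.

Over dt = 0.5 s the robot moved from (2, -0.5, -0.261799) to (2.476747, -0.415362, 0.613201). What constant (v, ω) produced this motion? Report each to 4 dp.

v = 1.0000, ω = 1.7500

Δθ = 0.613201 − -0.261799 = 0.875000
ω = Δθ/dt = 0.875000/0.5 = 1.7500
R = Δx/(sin θ' − sin θ) = 0.5714
v = R·ω = 0.5714·1.7500 = 1.0000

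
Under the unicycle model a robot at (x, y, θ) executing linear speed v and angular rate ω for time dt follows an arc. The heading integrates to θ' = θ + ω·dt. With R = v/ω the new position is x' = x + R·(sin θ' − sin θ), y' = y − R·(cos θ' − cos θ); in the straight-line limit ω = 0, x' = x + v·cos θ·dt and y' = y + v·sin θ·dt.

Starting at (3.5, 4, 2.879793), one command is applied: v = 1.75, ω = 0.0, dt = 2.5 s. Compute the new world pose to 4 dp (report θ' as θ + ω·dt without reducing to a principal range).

(-0.7259, 5.1323, 2.8798)

θ' = 2.8798 + 0.0·2.5 = 2.8798
ω = 0 → straight: x' = 3.5 + 1.75·cos(2.8798)·2.5 = -0.7259
y' = 4 + 1.75·sin(2.8798)·2.5 = 5.1323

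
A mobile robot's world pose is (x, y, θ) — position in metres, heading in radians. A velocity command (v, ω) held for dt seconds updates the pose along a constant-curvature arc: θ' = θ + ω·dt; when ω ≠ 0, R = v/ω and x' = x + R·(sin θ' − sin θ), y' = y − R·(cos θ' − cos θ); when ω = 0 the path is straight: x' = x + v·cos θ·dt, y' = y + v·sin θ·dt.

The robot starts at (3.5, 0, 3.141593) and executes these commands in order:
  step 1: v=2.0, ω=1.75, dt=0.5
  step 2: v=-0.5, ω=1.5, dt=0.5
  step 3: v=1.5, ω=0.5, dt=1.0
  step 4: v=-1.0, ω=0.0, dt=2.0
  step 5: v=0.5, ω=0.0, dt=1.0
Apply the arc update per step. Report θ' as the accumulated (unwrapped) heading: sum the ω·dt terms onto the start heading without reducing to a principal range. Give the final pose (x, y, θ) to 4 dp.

(2.3550, -0.3194, 5.2666)

step 1: θ'=4.0166 (R=1.1429) → pose (2.6228, -0.4103, 4.0166)
step 2: θ'=4.7666 (R=-0.3333) → pose (2.6998, -0.1786, 4.7666)
step 3: θ'=5.2666 (R=3.0000) → pose (3.1444, -1.5948, 5.2666)
step 4: θ'=5.2666 (straight) → pose (2.0919, 0.1058, 5.2666)
step 5: θ'=5.2666 (straight) → pose (2.3550, -0.3194, 5.2666)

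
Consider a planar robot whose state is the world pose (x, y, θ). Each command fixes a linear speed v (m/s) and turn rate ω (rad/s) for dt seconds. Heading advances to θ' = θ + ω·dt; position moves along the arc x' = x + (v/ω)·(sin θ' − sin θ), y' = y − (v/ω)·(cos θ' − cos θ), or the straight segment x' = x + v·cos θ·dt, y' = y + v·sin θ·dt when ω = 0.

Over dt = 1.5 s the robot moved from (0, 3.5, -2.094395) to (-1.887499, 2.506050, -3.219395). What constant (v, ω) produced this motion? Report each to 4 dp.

v = 1.5000, ω = -0.7500

Δθ = -3.219395 − -2.094395 = -1.125000
ω = Δθ/dt = -1.125000/1.5 = -0.7500
R = Δx/(sin θ' − sin θ) = -2.0000
v = R·ω = -2.0000·-0.7500 = 1.5000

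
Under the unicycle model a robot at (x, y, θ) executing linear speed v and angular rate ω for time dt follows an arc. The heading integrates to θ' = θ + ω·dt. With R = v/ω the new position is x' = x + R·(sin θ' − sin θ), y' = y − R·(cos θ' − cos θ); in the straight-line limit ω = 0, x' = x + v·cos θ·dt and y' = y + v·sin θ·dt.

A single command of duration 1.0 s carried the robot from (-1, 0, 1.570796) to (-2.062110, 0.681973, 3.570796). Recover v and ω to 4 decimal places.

Δθ = 3.570796 − 1.570796 = 2.000000
ω = Δθ/dt = 2.000000/1.0 = 2.0000
R = Δx/(sin θ' − sin θ) = 0.7500
v = R·ω = 0.7500·2.0000 = 1.5000

v = 1.5000, ω = 2.0000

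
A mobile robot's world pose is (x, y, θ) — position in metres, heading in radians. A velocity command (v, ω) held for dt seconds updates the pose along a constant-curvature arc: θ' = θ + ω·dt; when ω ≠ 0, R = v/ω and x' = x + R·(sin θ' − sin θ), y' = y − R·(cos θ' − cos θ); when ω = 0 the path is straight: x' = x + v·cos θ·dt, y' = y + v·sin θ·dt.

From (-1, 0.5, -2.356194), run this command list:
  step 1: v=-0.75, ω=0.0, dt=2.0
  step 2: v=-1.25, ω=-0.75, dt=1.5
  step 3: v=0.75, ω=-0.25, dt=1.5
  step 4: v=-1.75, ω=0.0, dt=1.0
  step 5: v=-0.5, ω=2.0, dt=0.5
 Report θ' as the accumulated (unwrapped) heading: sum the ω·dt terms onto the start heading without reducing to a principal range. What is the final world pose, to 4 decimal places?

(2.3838, 1.3184, -2.8562)

step 1: θ'=-2.3562 (straight) → pose (0.0607, 1.5607, -2.3562)
step 2: θ'=-3.4812 (R=1.6667) → pose (1.7944, 1.9536, -3.4812)
step 3: θ'=-3.8562 (R=-3.0000) → pose (0.8277, 2.5162, -3.8562)
step 4: θ'=-3.8562 (straight) → pose (2.1496, 1.3694, -3.8562)
step 5: θ'=-2.8562 (R=-0.2500) → pose (2.3838, 1.3184, -2.8562)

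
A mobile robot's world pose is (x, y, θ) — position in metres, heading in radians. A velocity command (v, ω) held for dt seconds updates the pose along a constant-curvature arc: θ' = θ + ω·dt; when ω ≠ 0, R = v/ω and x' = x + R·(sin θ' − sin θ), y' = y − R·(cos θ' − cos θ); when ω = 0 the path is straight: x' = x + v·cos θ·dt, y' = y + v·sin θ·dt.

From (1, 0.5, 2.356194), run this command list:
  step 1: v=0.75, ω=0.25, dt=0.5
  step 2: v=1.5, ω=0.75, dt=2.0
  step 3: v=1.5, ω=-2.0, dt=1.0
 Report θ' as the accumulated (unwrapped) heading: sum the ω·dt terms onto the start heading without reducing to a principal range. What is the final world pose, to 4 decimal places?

(-3.2426, 0.7055, 1.9812)

step 1: θ'=2.4812 (R=3.0000) → pose (0.7190, 0.7479, 2.4812)
step 2: θ'=3.9812 (R=2.0000) → pose (-1.9966, 0.5039, 3.9812)
step 3: θ'=1.9812 (R=-0.7500) → pose (-3.2426, 0.7055, 1.9812)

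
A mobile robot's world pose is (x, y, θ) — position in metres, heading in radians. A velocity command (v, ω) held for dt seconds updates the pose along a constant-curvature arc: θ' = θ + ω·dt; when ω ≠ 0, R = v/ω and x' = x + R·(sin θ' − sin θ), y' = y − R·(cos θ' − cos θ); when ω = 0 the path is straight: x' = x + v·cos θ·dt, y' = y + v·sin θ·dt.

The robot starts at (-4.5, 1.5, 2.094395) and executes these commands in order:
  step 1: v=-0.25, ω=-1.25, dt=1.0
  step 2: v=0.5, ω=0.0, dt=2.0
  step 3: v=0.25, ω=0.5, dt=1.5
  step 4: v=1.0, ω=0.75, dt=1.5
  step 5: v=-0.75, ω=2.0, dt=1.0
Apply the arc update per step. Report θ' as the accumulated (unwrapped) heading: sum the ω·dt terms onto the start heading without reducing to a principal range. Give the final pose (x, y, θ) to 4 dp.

(-3.9914, 3.8881, 4.7194)

step 1: θ'=0.8444 (R=0.2000) → pose (-4.5237, 1.2672, 0.8444)
step 2: θ'=0.8444 (straight) → pose (-3.8595, 2.0147, 0.8444)
step 3: θ'=1.5944 (R=0.5000) → pose (-3.7334, 2.3586, 1.5944)
step 4: θ'=2.7194 (R=1.3333) → pose (-4.5200, 3.5434, 2.7194)
step 5: θ'=4.7194 (R=-0.3750) → pose (-3.9914, 3.8881, 4.7194)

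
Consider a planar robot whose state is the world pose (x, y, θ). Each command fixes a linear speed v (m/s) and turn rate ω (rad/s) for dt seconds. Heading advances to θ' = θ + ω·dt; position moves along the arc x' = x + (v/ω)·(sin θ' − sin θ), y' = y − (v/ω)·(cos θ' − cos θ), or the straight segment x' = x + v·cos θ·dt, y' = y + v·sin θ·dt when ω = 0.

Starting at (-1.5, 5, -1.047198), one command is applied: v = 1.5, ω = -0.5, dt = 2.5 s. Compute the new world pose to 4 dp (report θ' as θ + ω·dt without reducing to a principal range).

(-1.8554, 1.5074, -2.2972)

θ' = -1.0472 + -0.5·2.5 = -2.2972
R = v/ω = 1.5/-0.5 = -3.0000
x' = -1.5 + -3.0000·(sin -2.2972 − sin -1.0472) = -1.8554
y' = 5 − -3.0000·(cos -2.2972 − cos -1.0472) = 1.5074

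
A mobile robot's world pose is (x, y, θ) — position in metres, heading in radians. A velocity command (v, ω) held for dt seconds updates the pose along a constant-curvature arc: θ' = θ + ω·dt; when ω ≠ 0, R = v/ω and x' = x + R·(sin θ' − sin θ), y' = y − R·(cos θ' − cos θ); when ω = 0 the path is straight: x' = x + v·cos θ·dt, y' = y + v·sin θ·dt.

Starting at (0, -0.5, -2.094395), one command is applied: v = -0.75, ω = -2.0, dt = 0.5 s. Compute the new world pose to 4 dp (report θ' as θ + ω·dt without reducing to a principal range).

θ' = -2.0944 + -2.0·0.5 = -3.0944
R = v/ω = -0.75/-2.0 = 0.3750
x' = 0 + 0.3750·(sin -3.0944 − sin -2.0944) = 0.3071
y' = -0.5 − 0.3750·(cos -3.0944 − cos -2.0944) = -0.3129

(0.3071, -0.3129, -3.0944)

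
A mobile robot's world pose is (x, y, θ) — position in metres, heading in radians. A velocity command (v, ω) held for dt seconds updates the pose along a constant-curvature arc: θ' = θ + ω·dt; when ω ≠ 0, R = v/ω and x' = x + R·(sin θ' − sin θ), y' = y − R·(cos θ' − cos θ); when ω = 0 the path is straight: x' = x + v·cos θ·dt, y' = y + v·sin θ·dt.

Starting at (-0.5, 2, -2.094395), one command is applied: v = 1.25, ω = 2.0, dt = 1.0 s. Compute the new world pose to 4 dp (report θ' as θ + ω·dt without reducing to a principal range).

θ' = -2.0944 + 2.0·1.0 = -0.0944
R = v/ω = 1.25/2.0 = 0.6250
x' = -0.5 + 0.6250·(sin -0.0944 − sin -2.0944) = -0.0176
y' = 2 − 0.6250·(cos -0.0944 − cos -2.0944) = 1.0653

(-0.0176, 1.0653, -0.0944)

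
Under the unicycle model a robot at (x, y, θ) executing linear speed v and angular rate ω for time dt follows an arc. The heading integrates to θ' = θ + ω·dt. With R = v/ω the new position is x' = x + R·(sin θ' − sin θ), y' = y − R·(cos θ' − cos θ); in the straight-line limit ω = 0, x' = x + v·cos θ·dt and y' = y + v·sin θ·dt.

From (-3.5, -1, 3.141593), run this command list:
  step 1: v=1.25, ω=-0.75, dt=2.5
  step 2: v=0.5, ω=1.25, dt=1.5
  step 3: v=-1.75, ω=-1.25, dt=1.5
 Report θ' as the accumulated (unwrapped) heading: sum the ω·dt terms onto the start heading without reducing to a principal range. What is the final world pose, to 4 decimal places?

step 1: θ'=1.2666 (R=-1.6667) → pose (-5.0901, 1.1659, 1.2666)
step 2: θ'=3.1416 (R=0.4000) → pose (-5.4718, 1.6857, 3.1416)
step 3: θ'=1.2666 (R=1.4000) → pose (-4.1361, -0.1336, 1.2666)

(-4.1361, -0.1336, 1.2666)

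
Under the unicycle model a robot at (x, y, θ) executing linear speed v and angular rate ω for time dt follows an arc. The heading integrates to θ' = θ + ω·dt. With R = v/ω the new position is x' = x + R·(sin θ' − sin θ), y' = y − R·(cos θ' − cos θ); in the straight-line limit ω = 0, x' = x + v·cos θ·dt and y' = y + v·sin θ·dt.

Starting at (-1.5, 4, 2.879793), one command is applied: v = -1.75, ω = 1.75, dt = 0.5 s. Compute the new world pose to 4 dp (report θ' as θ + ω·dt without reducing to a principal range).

(-0.6657, 4.1481, 3.7548)

θ' = 2.8798 + 1.75·0.5 = 3.7548
R = v/ω = -1.75/1.75 = -1.0000
x' = -1.5 + -1.0000·(sin 3.7548 − sin 2.8798) = -0.6657
y' = 4 − -1.0000·(cos 3.7548 − cos 2.8798) = 4.1481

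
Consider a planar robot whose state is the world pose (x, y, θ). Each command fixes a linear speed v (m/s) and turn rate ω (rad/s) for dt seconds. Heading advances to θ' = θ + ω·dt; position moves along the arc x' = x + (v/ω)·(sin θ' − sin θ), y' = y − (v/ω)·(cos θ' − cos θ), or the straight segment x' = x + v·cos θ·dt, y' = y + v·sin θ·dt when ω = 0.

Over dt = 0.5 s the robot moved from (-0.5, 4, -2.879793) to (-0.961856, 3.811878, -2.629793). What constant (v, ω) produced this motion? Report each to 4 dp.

v = 1.0000, ω = 0.5000

Δθ = -2.629793 − -2.879793 = 0.250000
ω = Δθ/dt = 0.250000/0.5 = 0.5000
R = Δx/(sin θ' − sin θ) = 2.0000
v = R·ω = 2.0000·0.5000 = 1.0000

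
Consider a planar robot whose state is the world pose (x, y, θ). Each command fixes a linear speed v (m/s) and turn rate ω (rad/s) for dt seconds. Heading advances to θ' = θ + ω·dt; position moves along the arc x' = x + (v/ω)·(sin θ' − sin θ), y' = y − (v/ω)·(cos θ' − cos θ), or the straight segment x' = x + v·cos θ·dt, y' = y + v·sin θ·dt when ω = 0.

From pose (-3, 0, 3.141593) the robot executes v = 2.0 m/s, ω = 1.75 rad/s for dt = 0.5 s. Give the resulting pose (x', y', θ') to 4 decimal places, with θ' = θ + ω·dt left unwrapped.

(-3.8772, -0.4103, 4.0166)

θ' = 3.1416 + 1.75·0.5 = 4.0166
R = v/ω = 2.0/1.75 = 1.1429
x' = -3 + 1.1429·(sin 4.0166 − sin 3.1416) = -3.8772
y' = 0 − 1.1429·(cos 4.0166 − cos 3.1416) = -0.4103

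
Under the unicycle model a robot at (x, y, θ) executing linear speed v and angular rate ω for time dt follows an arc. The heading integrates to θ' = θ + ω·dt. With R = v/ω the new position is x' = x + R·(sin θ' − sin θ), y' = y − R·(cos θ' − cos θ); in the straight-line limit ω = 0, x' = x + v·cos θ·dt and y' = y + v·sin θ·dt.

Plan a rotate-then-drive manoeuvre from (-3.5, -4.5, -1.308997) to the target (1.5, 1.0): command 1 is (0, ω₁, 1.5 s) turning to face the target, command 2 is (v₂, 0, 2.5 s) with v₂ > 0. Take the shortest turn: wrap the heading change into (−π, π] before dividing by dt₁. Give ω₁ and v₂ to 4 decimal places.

heading to target = atan2(1−-4.5, 1.5−-3.5) = 0.8330
Δθ = wrap(0.8330 − -1.3090) = 2.1420; ω₁ = Δθ/dt₁ = 1.4280
distance = √((1.5−-3.5)² + (1−-4.5)²) = 7.4330; v₂ = distance/dt₂ = 2.9732

ω₁ = 1.4280, v₂ = 2.9732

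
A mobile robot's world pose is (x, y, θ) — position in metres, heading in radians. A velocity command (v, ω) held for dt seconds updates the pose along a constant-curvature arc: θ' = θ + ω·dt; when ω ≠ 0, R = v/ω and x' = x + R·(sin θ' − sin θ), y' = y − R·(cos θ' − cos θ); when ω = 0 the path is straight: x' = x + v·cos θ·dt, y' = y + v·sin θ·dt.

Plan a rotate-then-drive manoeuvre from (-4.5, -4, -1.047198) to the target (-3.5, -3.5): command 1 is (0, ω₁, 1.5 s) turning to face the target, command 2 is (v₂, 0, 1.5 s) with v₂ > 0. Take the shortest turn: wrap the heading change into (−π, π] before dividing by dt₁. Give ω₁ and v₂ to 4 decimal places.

heading to target = atan2(-3.5−-4, -3.5−-4.5) = 0.4636
Δθ = wrap(0.4636 − -1.0472) = 1.5108; ω₁ = Δθ/dt₁ = 1.0072
distance = √((-3.5−-4.5)² + (-3.5−-4)²) = 1.1180; v₂ = distance/dt₂ = 0.7454

ω₁ = 1.0072, v₂ = 0.7454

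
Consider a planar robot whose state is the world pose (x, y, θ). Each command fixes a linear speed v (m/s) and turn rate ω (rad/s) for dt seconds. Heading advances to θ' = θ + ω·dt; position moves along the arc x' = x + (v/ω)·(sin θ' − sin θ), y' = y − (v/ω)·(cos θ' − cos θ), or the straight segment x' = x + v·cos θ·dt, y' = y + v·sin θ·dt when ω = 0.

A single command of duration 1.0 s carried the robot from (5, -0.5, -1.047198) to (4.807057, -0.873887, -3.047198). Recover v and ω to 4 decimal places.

v = 0.5000, ω = -2.0000

Δθ = -3.047198 − -1.047198 = -2.000000
ω = Δθ/dt = -2.000000/1.0 = -2.0000
R = −Δy/(cos θ' − cos θ) = -0.2500
v = R·ω = -0.2500·-2.0000 = 0.5000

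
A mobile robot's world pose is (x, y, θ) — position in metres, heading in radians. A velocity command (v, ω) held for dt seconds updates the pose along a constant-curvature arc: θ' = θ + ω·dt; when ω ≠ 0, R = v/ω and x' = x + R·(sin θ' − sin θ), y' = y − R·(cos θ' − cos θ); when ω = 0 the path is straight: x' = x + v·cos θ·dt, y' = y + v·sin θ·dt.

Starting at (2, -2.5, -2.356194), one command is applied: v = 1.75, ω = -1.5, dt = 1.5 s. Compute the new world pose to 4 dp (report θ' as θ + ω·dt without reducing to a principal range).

(0.0149, -1.7987, -4.6062)

θ' = -2.3562 + -1.5·1.5 = -4.6062
R = v/ω = 1.75/-1.5 = -1.1667
x' = 2 + -1.1667·(sin -4.6062 − sin -2.3562) = 0.0149
y' = -2.5 − -1.1667·(cos -4.6062 − cos -2.3562) = -1.7987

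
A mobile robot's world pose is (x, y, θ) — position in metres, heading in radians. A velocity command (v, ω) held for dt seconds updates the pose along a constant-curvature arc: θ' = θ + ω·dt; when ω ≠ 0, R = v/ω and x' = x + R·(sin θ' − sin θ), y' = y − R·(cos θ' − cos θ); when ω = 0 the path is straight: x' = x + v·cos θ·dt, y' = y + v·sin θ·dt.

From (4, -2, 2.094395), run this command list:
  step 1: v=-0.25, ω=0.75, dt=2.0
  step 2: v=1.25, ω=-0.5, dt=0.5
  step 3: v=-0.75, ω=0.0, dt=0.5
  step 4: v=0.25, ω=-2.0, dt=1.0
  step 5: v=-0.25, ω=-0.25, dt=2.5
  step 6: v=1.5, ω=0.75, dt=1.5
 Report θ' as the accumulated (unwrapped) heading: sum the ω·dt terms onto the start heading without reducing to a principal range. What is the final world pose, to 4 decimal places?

step 1: θ'=3.5944 (R=-0.3333) → pose (4.4345, -2.1331, 3.5944)
step 2: θ'=3.3444 (R=-2.5000) → pose (3.8443, -2.3338, 3.3444)
step 3: θ'=3.3444 (straight) → pose (4.2116, -2.2582, 3.3444)
step 4: θ'=1.3444 (R=-0.1250) → pose (4.0647, -2.1078, 1.3444)
step 5: θ'=0.7194 (R=1.0000) → pose (3.7491, -2.6355, 0.7194)
step 6: θ'=1.8444 (R=2.0000) → pose (4.3569, -0.5907, 1.8444)

(4.3569, -0.5907, 1.8444)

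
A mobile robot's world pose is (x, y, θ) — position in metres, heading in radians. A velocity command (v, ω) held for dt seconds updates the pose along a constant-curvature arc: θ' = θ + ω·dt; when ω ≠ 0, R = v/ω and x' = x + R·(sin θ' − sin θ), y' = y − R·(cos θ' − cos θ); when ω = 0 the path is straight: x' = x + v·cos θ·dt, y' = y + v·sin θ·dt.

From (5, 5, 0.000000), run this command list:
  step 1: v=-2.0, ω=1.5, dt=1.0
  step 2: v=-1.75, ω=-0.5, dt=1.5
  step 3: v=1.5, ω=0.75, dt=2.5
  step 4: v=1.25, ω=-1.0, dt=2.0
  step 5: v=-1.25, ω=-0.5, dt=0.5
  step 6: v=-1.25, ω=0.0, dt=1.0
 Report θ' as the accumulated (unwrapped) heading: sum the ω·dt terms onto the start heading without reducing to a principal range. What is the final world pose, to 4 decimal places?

(0.3649, 5.9939, 0.3750)

step 1: θ'=1.5000 (R=-1.3333) → pose (3.6700, 3.7610, 1.5000)
step 2: θ'=0.7500 (R=3.5000) → pose (2.5645, 1.4477, 0.7500)
step 3: θ'=2.6250 (R=2.0000) → pose (2.1891, 4.6500, 2.6250)
step 4: θ'=0.6250 (R=-1.2500) → pose (2.0751, 6.7506, 0.6250)
step 5: θ'=0.3750 (R=2.5000) → pose (1.5280, 6.4518, 0.3750)
step 6: θ'=0.3750 (straight) → pose (0.3649, 5.9939, 0.3750)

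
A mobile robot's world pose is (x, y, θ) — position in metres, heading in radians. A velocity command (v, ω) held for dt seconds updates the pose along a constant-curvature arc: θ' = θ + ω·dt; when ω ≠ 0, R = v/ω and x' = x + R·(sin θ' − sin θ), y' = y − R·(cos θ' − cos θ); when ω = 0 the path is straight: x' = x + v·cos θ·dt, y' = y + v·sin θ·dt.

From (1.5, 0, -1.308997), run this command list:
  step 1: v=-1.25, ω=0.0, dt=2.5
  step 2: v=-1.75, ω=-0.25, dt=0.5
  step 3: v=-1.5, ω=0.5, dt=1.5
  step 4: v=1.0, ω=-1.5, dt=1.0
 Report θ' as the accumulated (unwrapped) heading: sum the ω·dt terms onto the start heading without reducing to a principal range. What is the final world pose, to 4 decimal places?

step 1: θ'=-1.3090 (straight) → pose (0.6912, 3.0185, -1.3090)
step 2: θ'=-1.4340 (R=7.0000) → pose (0.5181, 3.8756, -1.4340)
step 3: θ'=-0.6840 (R=-3.0000) → pose (-0.5582, 5.7917, -0.6840)
step 4: θ'=-2.1840 (R=-0.6667) → pose (-0.4343, 4.8913, -2.1840)

(-0.4343, 4.8913, -2.1840)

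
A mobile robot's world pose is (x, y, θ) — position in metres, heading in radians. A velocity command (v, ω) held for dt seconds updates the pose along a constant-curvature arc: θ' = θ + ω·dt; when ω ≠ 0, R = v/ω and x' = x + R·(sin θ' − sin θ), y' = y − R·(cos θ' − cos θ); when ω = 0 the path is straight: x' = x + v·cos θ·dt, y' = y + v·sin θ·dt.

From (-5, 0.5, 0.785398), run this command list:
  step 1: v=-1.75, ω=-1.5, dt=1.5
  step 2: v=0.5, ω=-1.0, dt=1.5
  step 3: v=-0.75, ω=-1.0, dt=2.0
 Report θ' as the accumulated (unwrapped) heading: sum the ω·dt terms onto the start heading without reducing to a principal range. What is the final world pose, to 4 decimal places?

step 1: θ'=-1.4646 (R=1.1667) → pose (-6.9851, 1.2013, -1.4646)
step 2: θ'=-2.9646 (R=-0.5000) → pose (-7.3942, 0.6561, -2.9646)
step 3: θ'=-4.9646 (R=0.7500) → pose (-6.5359, -0.2693, -4.9646)

(-6.5359, -0.2693, -4.9646)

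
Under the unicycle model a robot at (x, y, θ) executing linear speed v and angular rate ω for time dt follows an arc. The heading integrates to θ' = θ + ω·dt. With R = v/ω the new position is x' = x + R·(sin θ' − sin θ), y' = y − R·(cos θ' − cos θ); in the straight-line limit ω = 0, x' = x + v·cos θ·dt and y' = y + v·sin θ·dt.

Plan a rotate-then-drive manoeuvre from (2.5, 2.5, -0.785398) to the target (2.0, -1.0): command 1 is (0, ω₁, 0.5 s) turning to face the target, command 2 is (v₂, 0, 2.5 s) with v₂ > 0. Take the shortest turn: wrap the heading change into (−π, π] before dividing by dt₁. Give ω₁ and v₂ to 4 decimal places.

ω₁ = -1.8546, v₂ = 1.4142

heading to target = atan2(-1−2.5, 2−2.5) = -1.7127
Δθ = wrap(-1.7127 − -0.7854) = -0.9273; ω₁ = Δθ/dt₁ = -1.8546
distance = √((2−2.5)² + (-1−2.5)²) = 3.5355; v₂ = distance/dt₂ = 1.4142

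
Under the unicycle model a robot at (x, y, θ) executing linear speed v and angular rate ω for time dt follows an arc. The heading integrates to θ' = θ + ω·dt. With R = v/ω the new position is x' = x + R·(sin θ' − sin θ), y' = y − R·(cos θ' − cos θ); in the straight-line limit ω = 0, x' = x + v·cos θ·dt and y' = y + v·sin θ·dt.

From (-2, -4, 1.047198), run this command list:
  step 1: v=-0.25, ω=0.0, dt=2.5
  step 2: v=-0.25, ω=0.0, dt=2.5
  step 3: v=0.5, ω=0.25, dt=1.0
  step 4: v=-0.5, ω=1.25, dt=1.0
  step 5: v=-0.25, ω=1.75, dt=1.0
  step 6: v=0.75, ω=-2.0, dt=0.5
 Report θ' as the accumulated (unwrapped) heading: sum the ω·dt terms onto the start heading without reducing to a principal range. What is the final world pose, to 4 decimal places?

(-2.3446, -5.2209, 3.2972)

step 1: θ'=1.0472 (straight) → pose (-2.3125, -4.5413, 1.0472)
step 2: θ'=1.0472 (straight) → pose (-2.6250, -5.0825, 1.0472)
step 3: θ'=1.2972 (R=2.0000) → pose (-2.4314, -4.6229, 1.2972)
step 4: θ'=2.5472 (R=-0.4000) → pose (-2.2703, -5.0624, 2.5472)
step 5: θ'=4.2972 (R=-0.1429) → pose (-2.0596, -5.0017, 4.2972)
step 6: θ'=3.2972 (R=-0.3750) → pose (-2.3446, -5.2209, 3.2972)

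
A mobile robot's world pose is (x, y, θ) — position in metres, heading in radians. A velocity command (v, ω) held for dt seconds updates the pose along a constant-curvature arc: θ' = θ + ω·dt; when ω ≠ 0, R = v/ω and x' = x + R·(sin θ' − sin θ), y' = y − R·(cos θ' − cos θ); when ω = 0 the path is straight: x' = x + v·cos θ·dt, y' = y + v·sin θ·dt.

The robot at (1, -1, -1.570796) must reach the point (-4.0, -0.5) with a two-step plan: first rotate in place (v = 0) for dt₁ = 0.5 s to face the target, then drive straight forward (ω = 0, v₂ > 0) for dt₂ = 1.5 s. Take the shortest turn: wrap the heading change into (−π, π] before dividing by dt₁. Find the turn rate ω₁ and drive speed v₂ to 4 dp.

ω₁ = -3.3409, v₂ = 3.3500

heading to target = atan2(-0.5−-1, -4−1) = 3.0419
Δθ = wrap(3.0419 − -1.5708) = -1.6705; ω₁ = Δθ/dt₁ = -3.3409
distance = √((-4−1)² + (-0.5−-1)²) = 5.0249; v₂ = distance/dt₂ = 3.3500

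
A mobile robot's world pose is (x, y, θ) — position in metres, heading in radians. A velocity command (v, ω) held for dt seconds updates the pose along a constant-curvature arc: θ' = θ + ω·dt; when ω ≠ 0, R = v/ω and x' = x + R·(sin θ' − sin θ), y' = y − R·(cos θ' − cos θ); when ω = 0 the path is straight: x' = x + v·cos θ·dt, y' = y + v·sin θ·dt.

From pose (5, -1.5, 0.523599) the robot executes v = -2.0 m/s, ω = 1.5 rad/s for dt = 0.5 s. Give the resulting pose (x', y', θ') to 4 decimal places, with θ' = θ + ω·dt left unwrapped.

(4.3918, -2.2642, 1.2736)

θ' = 0.5236 + 1.5·0.5 = 1.2736
R = v/ω = -2.0/1.5 = -1.3333
x' = 5 + -1.3333·(sin 1.2736 − sin 0.5236) = 4.3918
y' = -1.5 − -1.3333·(cos 1.2736 − cos 0.5236) = -2.2642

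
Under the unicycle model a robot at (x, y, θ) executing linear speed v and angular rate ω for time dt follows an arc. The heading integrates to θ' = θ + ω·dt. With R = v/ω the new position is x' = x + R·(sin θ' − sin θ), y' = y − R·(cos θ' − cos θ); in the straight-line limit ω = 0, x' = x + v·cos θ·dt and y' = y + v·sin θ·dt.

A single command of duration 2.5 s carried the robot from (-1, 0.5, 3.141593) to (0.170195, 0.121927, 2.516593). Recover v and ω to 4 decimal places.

Δθ = 2.516593 − 3.141593 = -0.625000
ω = Δθ/dt = -0.625000/2.5 = -0.2500
R = Δx/(sin θ' − sin θ) = 2.0000
v = R·ω = 2.0000·-0.2500 = -0.5000

v = -0.5000, ω = -0.2500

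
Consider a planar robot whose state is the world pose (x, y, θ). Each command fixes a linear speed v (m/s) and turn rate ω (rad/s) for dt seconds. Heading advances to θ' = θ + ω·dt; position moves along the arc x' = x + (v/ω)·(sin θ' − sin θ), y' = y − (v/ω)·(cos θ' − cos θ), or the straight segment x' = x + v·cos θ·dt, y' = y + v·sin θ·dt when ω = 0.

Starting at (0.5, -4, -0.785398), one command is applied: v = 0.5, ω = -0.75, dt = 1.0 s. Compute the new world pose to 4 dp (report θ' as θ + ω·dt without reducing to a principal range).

(0.6948, -4.4478, -1.5354)

θ' = -0.7854 + -0.75·1.0 = -1.5354
R = v/ω = 0.5/-0.75 = -0.6667
x' = 0.5 + -0.6667·(sin -1.5354 − sin -0.7854) = 0.6948
y' = -4 − -0.6667·(cos -1.5354 − cos -0.7854) = -4.4478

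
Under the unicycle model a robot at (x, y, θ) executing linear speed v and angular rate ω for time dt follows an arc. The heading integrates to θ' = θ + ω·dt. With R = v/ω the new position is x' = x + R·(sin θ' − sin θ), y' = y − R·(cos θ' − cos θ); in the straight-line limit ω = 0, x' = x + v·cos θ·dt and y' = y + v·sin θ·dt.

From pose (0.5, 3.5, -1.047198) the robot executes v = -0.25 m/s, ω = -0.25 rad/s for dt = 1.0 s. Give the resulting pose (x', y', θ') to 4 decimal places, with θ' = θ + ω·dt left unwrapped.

(0.4032, 3.7298, -1.2972)

θ' = -1.0472 + -0.25·1.0 = -1.2972
R = v/ω = -0.25/-0.25 = 1.0000
x' = 0.5 + 1.0000·(sin -1.2972 − sin -1.0472) = 0.4032
y' = 3.5 − 1.0000·(cos -1.2972 − cos -1.0472) = 3.7298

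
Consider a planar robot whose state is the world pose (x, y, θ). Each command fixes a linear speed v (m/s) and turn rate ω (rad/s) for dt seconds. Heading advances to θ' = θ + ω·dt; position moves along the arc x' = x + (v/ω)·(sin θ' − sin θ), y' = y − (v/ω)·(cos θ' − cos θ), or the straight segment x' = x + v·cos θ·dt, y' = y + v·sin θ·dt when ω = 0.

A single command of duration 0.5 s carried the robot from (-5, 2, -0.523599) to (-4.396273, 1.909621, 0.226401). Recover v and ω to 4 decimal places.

v = 1.2500, ω = 1.5000

Δθ = 0.226401 − -0.523599 = 0.750000
ω = Δθ/dt = 0.750000/0.5 = 1.5000
R = Δx/(sin θ' − sin θ) = 0.8333
v = R·ω = 0.8333·1.5000 = 1.2500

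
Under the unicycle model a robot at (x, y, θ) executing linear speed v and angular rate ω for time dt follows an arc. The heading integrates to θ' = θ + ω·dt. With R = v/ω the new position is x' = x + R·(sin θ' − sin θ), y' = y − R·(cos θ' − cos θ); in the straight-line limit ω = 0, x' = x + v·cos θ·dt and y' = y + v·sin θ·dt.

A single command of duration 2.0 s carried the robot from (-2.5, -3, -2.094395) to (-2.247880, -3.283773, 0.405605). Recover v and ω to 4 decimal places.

v = 0.2500, ω = 1.2500

Δθ = 0.405605 − -2.094395 = 2.500000
ω = Δθ/dt = 2.500000/2.0 = 1.2500
R = −Δy/(cos θ' − cos θ) = 0.2000
v = R·ω = 0.2000·1.2500 = 0.2500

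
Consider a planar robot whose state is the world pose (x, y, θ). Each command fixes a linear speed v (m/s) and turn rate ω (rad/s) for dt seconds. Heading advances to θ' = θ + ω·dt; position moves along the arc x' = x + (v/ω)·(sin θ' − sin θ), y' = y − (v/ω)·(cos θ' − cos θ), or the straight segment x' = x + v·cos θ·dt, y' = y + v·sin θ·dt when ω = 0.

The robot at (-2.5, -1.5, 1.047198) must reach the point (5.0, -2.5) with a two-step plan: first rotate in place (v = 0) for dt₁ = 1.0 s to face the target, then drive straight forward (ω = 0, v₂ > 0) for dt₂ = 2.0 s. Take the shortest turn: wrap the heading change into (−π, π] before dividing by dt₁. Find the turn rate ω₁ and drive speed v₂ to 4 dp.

ω₁ = -1.1797, v₂ = 3.7832

heading to target = atan2(-2.5−-1.5, 5−-2.5) = -0.1326
Δθ = wrap(-0.1326 − 1.0472) = -1.1797; ω₁ = Δθ/dt₁ = -1.1797
distance = √((5−-2.5)² + (-2.5−-1.5)²) = 7.5664; v₂ = distance/dt₂ = 3.7832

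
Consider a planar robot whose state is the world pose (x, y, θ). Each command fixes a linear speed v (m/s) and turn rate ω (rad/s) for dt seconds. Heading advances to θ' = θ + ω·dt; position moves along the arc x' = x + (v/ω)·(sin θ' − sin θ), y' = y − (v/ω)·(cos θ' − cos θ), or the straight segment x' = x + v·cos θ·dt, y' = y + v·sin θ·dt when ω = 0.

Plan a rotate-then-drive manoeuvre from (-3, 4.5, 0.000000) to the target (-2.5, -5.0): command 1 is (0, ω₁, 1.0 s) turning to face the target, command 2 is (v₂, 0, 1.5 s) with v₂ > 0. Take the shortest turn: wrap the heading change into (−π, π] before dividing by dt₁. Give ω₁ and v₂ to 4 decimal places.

ω₁ = -1.5182, v₂ = 6.3421

heading to target = atan2(-5−4.5, -2.5−-3) = -1.5182
Δθ = wrap(-1.5182 − 0.0000) = -1.5182; ω₁ = Δθ/dt₁ = -1.5182
distance = √((-2.5−-3)² + (-5−4.5)²) = 9.5131; v₂ = distance/dt₂ = 6.3421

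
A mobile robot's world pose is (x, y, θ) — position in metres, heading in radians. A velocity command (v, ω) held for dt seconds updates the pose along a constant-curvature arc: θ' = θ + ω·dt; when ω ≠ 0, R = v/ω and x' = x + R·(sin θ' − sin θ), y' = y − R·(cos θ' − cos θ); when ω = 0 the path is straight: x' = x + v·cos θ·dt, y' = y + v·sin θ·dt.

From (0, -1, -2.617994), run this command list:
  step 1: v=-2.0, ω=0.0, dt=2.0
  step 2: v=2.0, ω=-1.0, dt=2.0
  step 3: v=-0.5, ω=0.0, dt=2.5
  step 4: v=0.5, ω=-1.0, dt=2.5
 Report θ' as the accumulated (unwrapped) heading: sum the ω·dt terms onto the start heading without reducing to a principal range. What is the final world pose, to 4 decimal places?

step 1: θ'=-2.6180 (straight) → pose (3.4641, 1.0000, -2.6180)
step 2: θ'=-4.6180 (R=-2.0000) → pose (0.4730, 2.5435, -4.6180)
step 3: θ'=-4.6180 (straight) → pose (0.5908, 1.2991, -4.6180)
step 4: θ'=-7.1180 (R=-0.5000) → pose (1.4592, 1.6819, -7.1180)

(1.4592, 1.6819, -7.1180)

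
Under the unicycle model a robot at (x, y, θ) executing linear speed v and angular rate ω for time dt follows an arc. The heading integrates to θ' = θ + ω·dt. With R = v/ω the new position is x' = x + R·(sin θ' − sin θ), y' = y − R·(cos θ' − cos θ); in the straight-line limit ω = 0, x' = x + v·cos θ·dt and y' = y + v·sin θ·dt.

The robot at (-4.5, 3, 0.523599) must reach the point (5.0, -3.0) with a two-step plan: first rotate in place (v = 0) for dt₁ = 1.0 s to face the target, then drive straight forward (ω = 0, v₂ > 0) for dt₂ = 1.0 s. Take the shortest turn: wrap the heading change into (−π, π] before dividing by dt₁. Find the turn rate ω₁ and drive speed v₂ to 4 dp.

ω₁ = -1.0869, v₂ = 11.2361

heading to target = atan2(-3−3, 5−-4.5) = -0.5633
Δθ = wrap(-0.5633 − 0.5236) = -1.0869; ω₁ = Δθ/dt₁ = -1.0869
distance = √((5−-4.5)² + (-3−3)²) = 11.2361; v₂ = distance/dt₂ = 11.2361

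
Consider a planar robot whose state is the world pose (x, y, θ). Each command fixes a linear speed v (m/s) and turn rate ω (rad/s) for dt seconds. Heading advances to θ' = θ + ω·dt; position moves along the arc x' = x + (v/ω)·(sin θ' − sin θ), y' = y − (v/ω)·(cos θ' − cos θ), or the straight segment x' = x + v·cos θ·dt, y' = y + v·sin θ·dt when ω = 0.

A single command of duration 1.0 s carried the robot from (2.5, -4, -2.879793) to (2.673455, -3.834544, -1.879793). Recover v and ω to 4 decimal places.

Δθ = -1.879793 − -2.879793 = 1.000000
ω = Δθ/dt = 1.000000/1.0 = 1.0000
R = Δx/(sin θ' − sin θ) = -0.2500
v = R·ω = -0.2500·1.0000 = -0.2500

v = -0.2500, ω = 1.0000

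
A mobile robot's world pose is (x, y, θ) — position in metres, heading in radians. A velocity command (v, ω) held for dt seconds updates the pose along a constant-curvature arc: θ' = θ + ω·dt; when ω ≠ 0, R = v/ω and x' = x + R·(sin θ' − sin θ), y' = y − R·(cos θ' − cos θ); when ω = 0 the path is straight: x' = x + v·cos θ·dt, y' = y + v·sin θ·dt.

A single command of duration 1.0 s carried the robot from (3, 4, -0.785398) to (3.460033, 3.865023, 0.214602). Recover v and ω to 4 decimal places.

Δθ = 0.214602 − -0.785398 = 1.000000
ω = Δθ/dt = 1.000000/1.0 = 1.0000
R = Δx/(sin θ' − sin θ) = 0.5000
v = R·ω = 0.5000·1.0000 = 0.5000

v = 0.5000, ω = 1.0000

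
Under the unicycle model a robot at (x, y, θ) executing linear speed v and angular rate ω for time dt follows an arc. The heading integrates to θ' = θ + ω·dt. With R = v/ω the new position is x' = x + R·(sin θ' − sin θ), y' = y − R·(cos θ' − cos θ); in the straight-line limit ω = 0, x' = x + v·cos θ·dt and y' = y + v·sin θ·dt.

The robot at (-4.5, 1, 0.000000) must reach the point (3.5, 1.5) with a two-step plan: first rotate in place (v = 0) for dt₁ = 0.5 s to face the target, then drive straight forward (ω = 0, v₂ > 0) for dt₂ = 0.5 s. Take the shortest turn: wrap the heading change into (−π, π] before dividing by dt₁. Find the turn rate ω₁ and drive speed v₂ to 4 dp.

heading to target = atan2(1.5−1, 3.5−-4.5) = 0.0624
Δθ = wrap(0.0624 − 0.0000) = 0.0624; ω₁ = Δθ/dt₁ = 0.1248
distance = √((3.5−-4.5)² + (1.5−1)²) = 8.0156; v₂ = distance/dt₂ = 16.0312

ω₁ = 0.1248, v₂ = 16.0312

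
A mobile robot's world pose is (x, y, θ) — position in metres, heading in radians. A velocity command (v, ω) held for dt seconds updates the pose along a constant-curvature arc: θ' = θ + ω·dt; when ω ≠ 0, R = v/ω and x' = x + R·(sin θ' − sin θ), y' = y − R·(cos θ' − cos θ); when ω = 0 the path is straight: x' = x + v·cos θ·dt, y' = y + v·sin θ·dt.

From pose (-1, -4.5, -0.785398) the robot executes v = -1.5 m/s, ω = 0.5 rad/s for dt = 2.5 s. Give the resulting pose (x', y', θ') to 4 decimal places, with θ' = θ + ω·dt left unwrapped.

θ' = -0.7854 + 0.5·2.5 = 0.4646
R = v/ω = -1.5/0.5 = -3.0000
x' = -1 + -3.0000·(sin 0.4646 − sin -0.7854) = -4.4655
y' = -4.5 − -3.0000·(cos 0.4646 − cos -0.7854) = -3.9393

(-4.4655, -3.9393, 0.4646)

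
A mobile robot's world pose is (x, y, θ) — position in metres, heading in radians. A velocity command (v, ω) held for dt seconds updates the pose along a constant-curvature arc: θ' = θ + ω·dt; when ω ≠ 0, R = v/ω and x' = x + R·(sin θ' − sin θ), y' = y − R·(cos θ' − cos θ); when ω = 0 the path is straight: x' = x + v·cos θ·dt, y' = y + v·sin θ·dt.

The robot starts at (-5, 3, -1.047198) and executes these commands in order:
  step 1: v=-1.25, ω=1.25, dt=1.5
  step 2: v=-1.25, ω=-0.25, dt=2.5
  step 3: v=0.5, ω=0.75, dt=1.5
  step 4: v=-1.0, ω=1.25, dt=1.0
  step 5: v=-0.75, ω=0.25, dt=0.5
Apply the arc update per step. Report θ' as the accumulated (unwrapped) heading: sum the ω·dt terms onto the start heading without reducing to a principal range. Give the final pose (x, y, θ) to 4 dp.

(-8.0872, 1.1053, 2.7028)

step 1: θ'=0.8278 (R=-1.0000) → pose (-6.6025, 3.1765, 0.8278)
step 2: θ'=0.2028 (R=5.0000) → pose (-9.2776, 1.6614, 0.2028)
step 3: θ'=1.3278 (R=0.6667) → pose (-8.7648, 2.1540, 1.3278)
step 4: θ'=2.5778 (R=-0.8000) → pose (-8.4158, 1.2854, 2.5778)
step 5: θ'=2.7028 (R=-3.0000) → pose (-8.0872, 1.1053, 2.7028)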